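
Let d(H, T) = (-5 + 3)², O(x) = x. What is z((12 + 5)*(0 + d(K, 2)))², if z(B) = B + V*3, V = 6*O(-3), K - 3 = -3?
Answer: 196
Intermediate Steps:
K = 0 (K = 3 - 3 = 0)
V = -18 (V = 6*(-3) = -18)
d(H, T) = 4 (d(H, T) = (-2)² = 4)
z(B) = -54 + B (z(B) = B - 18*3 = B - 54 = -54 + B)
z((12 + 5)*(0 + d(K, 2)))² = (-54 + (12 + 5)*(0 + 4))² = (-54 + 17*4)² = (-54 + 68)² = 14² = 196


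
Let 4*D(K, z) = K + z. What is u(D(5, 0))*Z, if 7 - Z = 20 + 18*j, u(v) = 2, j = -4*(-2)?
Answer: -314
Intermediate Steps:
j = 8
D(K, z) = K/4 + z/4 (D(K, z) = (K + z)/4 = K/4 + z/4)
Z = -157 (Z = 7 - (20 + 18*8) = 7 - (20 + 144) = 7 - 1*164 = 7 - 164 = -157)
u(D(5, 0))*Z = 2*(-157) = -314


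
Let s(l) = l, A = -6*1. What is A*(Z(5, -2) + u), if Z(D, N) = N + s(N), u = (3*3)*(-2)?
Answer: 132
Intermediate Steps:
A = -6
u = -18 (u = 9*(-2) = -18)
Z(D, N) = 2*N (Z(D, N) = N + N = 2*N)
A*(Z(5, -2) + u) = -6*(2*(-2) - 18) = -6*(-4 - 18) = -6*(-22) = 132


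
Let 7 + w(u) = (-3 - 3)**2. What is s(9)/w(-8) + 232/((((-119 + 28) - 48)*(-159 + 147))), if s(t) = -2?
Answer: 848/12093 ≈ 0.070123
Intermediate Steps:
w(u) = 29 (w(u) = -7 + (-3 - 3)**2 = -7 + (-6)**2 = -7 + 36 = 29)
s(9)/w(-8) + 232/((((-119 + 28) - 48)*(-159 + 147))) = -2/29 + 232/((((-119 + 28) - 48)*(-159 + 147))) = -2*1/29 + 232/(((-91 - 48)*(-12))) = -2/29 + 232/((-139*(-12))) = -2/29 + 232/1668 = -2/29 + 232*(1/1668) = -2/29 + 58/417 = 848/12093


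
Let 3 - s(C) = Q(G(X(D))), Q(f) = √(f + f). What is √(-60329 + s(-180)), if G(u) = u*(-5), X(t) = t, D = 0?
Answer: I*√60326 ≈ 245.61*I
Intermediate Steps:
G(u) = -5*u
Q(f) = √2*√f (Q(f) = √(2*f) = √2*√f)
s(C) = 3 (s(C) = 3 - √2*√(-5*0) = 3 - √2*√0 = 3 - √2*0 = 3 - 1*0 = 3 + 0 = 3)
√(-60329 + s(-180)) = √(-60329 + 3) = √(-60326) = I*√60326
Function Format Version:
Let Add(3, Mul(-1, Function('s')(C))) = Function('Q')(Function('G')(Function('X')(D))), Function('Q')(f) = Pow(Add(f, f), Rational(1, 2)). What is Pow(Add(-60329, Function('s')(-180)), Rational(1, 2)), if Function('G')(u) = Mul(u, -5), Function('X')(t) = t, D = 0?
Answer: Mul(I, Pow(60326, Rational(1, 2))) ≈ Mul(245.61, I)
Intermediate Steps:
Function('G')(u) = Mul(-5, u)
Function('Q')(f) = Mul(Pow(2, Rational(1, 2)), Pow(f, Rational(1, 2))) (Function('Q')(f) = Pow(Mul(2, f), Rational(1, 2)) = Mul(Pow(2, Rational(1, 2)), Pow(f, Rational(1, 2))))
Function('s')(C) = 3 (Function('s')(C) = Add(3, Mul(-1, Mul(Pow(2, Rational(1, 2)), Pow(Mul(-5, 0), Rational(1, 2))))) = Add(3, Mul(-1, Mul(Pow(2, Rational(1, 2)), Pow(0, Rational(1, 2))))) = Add(3, Mul(-1, Mul(Pow(2, Rational(1, 2)), 0))) = Add(3, Mul(-1, 0)) = Add(3, 0) = 3)
Pow(Add(-60329, Function('s')(-180)), Rational(1, 2)) = Pow(Add(-60329, 3), Rational(1, 2)) = Pow(-60326, Rational(1, 2)) = Mul(I, Pow(60326, Rational(1, 2)))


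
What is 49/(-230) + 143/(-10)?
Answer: -1669/115 ≈ -14.513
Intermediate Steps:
49/(-230) + 143/(-10) = 49*(-1/230) + 143*(-1/10) = -49/230 - 143/10 = -1669/115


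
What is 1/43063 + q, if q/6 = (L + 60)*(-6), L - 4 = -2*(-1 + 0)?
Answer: -102317687/43063 ≈ -2376.0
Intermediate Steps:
L = 6 (L = 4 - 2*(-1 + 0) = 4 - 2*(-1) = 4 + 2 = 6)
q = -2376 (q = 6*((6 + 60)*(-6)) = 6*(66*(-6)) = 6*(-396) = -2376)
1/43063 + q = 1/43063 - 2376 = -102317687/43063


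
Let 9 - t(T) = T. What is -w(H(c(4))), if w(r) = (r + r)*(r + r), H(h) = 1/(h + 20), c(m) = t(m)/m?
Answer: -64/7225 ≈ -0.0088581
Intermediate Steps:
t(T) = 9 - T
c(m) = (9 - m)/m
H(h) = 1/(20 + h)
w(r) = 4*r**2 (w(r) = (2*r)*(2*r) = 4*r**2)
-w(H(c(4))) = -4*(1/(20 + (9 - 1*4)/4))**2 = -4*(1/(20 + (9 - 4)/4))**2 = -4*(1/(20 + (1/4)*5))**2 = -4*(1/(20 + 5/4))**2 = -4*(1/(85/4))**2 = -4*(4/85)**2 = -4*16/7225 = -1*64/7225 = -64/7225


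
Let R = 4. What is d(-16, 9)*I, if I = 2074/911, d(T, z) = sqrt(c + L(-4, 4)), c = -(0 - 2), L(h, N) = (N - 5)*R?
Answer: 2074*I*sqrt(2)/911 ≈ 3.2196*I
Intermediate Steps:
L(h, N) = -20 + 4*N (L(h, N) = (N - 5)*4 = (-5 + N)*4 = -20 + 4*N)
c = 2 (c = -1*(-2) = 2)
d(T, z) = I*sqrt(2) (d(T, z) = sqrt(2 + (-20 + 4*4)) = sqrt(2 + (-20 + 16)) = sqrt(2 - 4) = sqrt(-2) = I*sqrt(2))
I = 2074/911 (I = 2074*(1/911) = 2074/911 ≈ 2.2766)
d(-16, 9)*I = (I*sqrt(2))*(2074/911) = 2074*I*sqrt(2)/911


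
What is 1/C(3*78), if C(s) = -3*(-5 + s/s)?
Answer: 1/12 ≈ 0.083333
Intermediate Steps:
C(s) = 12 (C(s) = -3*(-5 + 1) = -3*(-4) = 12)
1/C(3*78) = 1/12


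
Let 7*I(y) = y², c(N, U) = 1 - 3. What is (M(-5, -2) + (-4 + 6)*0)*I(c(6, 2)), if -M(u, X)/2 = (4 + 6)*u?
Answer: 400/7 ≈ 57.143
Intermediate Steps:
c(N, U) = -2
M(u, X) = -20*u (M(u, X) = -2*(4 + 6)*u = -20*u)
I(y) = y²/7
(M(-5, -2) + (-4 + 6)*0)*I(c(6, 2)) = (-20*(-5) + (-4 + 6)*0)*((⅐)*(-2)²) = (100 + 2*0)*((⅐)*4) = (100 + 0)*(4/7) = 100*(4/7) = 400/7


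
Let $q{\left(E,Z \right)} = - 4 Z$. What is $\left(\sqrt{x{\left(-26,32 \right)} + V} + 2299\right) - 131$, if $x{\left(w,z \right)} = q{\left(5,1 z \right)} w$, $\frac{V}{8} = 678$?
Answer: $2168 + 4 \sqrt{547} \approx 2261.6$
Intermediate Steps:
$V = 5424$ ($V = 8 \cdot 678 = 5424$)
$x{\left(w,z \right)} = - 4 w z$ ($x{\left(w,z \right)} = - 4 \cdot 1 z w = - 4 z w = - 4 w z$)
$\left(\sqrt{x{\left(-26,32 \right)} + V} + 2299\right) - 131 = \left(\sqrt{\left(-4\right) \left(-26\right) 32 + 5424} + 2299\right) - 131 = \left(\sqrt{3328 + 5424} + 2299\right) - 131 = \left(\sqrt{8752} + 2299\right) - 131 = \left(4 \sqrt{547} + 2299\right) - 131 = \left(2299 + 4 \sqrt{547}\right) - 131 = 2168 + 4 \sqrt{547}$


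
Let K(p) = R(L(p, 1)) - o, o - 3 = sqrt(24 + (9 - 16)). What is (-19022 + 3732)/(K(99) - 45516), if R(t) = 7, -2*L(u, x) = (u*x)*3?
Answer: 695878480/2071342127 - 15290*sqrt(17)/2071342127 ≈ 0.33593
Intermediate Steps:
L(u, x) = -3*u*x/2 (L(u, x) = -u*x*3/2 = -3*u*x/2)
o = 3 + sqrt(17) (o = 3 + sqrt(24 + (9 - 16)) = 3 + sqrt(24 - 7) = 3 + sqrt(17) ≈ 7.1231)
K(p) = 4 - sqrt(17) (K(p) = 7 - (3 + sqrt(17)) = 7 + (-3 - sqrt(17)) = 4 - sqrt(17))
(-19022 + 3732)/(K(99) - 45516) = (-19022 + 3732)/((4 - sqrt(17)) - 45516) = -15290/(-45512 - sqrt(17))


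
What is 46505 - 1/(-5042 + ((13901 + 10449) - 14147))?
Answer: 240012304/5161 ≈ 46505.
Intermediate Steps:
46505 - 1/(-5042 + ((13901 + 10449) - 14147)) = 46505 - 1/(-5042 + (24350 - 14147)) = 46505 - 1/(-5042 + 10203) = 46505 - 1/5161 = 240012304/5161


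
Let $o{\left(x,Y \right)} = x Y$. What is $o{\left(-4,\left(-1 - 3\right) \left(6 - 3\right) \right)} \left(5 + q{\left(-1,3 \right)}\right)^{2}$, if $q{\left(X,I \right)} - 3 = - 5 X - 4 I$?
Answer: $48$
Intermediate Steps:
$q{\left(X,I \right)} = 3 - 5 X - 4 I$ ($q{\left(X,I \right)} = 3 - \left(4 I + 5 X\right) = 3 - 5 X - 4 I$)
$o{\left(x,Y \right)} = Y x$
$o{\left(-4,\left(-1 - 3\right) \left(6 - 3\right) \right)} \left(5 + q{\left(-1,3 \right)}\right)^{2} = \left(-1 - 3\right) \left(6 - 3\right) \left(-4\right) \left(5 - 4\right)^{2} = \left(-4\right) 3 \left(-4\right) \left(5 + \left(3 + 5 - 12\right)\right)^{2} = \left(-12\right) \left(-4\right) \left(5 - 4\right)^{2} = 48 \cdot 1^{2} = 48 \cdot 1 = 48$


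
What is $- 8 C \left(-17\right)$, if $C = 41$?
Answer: $5576$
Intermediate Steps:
$- 8 C \left(-17\right) = \left(-8\right) 41 \left(-17\right) = \left(-328\right) \left(-17\right) = 5576$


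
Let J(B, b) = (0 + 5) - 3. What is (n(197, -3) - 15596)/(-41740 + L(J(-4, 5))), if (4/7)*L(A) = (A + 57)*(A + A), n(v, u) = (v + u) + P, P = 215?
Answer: 15187/41327 ≈ 0.36748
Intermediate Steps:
n(v, u) = 215 + u + v (n(v, u) = (v + u) + 215 = (u + v) + 215 = 215 + u + v)
J(B, b) = 2 (J(B, b) = 5 - 3 = 2)
L(A) = 7*A*(57 + A)/2 (L(A) = 7*((A + 57)*(A + A))/4 = 7*((57 + A)*(2*A))/4 = 7*(2*A*(57 + A))/4 = 7*A*(57 + A)/2)
(n(197, -3) - 15596)/(-41740 + L(J(-4, 5))) = ((215 - 3 + 197) - 15596)/(-41740 + (7/2)*2*(57 + 2)) = (409 - 15596)/(-41740 + (7/2)*2*59) = -15187/(-41740 + 413) = -15187/(-41327) = -15187*(-1/41327) = 15187/41327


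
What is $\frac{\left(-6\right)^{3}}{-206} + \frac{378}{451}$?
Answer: $\frac{87642}{46453} \approx 1.8867$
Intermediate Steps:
$\frac{\left(-6\right)^{3}}{-206} + \frac{378}{451} = \left(-216\right) \left(- \frac{1}{206}\right) + 378 \cdot \frac{1}{451} = \frac{108}{103} + \frac{378}{451} = \frac{87642}{46453}$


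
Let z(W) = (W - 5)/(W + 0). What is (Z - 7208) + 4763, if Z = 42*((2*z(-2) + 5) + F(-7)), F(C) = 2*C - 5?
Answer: -2739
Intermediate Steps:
F(C) = -5 + 2*C
z(W) = (-5 + W)/W
Z = -294 (Z = 42*((2*((-5 - 2)/(-2)) + 5) + (-5 + 2*(-7))) = 42*((2*(-½*(-7)) + 5) + (-5 - 14)) = 42*((2*(7/2) + 5) - 19) = 42*((7 + 5) - 19) = 42*(12 - 19) = 42*(-7) = -294)
(Z - 7208) + 4763 = (-294 - 7208) + 4763 = -7502 + 4763 = -2739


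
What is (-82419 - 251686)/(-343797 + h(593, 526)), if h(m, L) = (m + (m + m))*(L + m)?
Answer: -334105/1646904 ≈ -0.20287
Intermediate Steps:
h(m, L) = 3*m*(L + m) (h(m, L) = (m + 2*m)*(L + m) = (3*m)*(L + m) = 3*m*(L + m))
(-82419 - 251686)/(-343797 + h(593, 526)) = (-82419 - 251686)/(-343797 + 3*593*(526 + 593)) = -334105/(-343797 + 3*593*1119) = -334105/(-343797 + 1990701) = -334105/1646904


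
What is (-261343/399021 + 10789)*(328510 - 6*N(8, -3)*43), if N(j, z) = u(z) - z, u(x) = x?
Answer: 202023148286180/57003 ≈ 3.5441e+9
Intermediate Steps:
N(j, z) = 0 (N(j, z) = z - z = 0)
(-261343/399021 + 10789)*(328510 - 6*N(8, -3)*43) = (-261343/399021 + 10789)*(328510 - 6*0*43) = (-261343*1/399021 + 10789)*(328510 + 0*43) = (-261343/399021 + 10789)*(328510 + 0) = (4304776226/399021)*328510 = 202023148286180/57003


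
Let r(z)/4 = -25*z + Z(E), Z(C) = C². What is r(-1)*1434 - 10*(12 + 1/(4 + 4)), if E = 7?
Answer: 1697371/4 ≈ 4.2434e+5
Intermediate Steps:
r(z) = 196 - 100*z (r(z) = 4*(-25*z + 7²) = 4*(-25*z + 49) = 4*(49 - 25*z) = 196 - 100*z)
r(-1)*1434 - 10*(12 + 1/(4 + 4)) = (196 - 100*(-1))*1434 - 10*(12 + 1/(4 + 4)) = (196 + 100)*1434 - 10*(12 + 1/8) = 296*1434 - 10*(12 + ⅛) = 424464 - 10*97/8 = 424464 - 485/4 = 1697371/4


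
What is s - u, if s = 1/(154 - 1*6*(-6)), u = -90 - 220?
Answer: 58901/190 ≈ 310.01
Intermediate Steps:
u = -310
s = 1/190 (s = 1/(154 - 6*(-6)) = 1/(154 - 1*(-36)) = 1/(154 + 36) = 1/190 ≈ 0.0052632)
s - u = 1/190 - 1*(-310) = 1/190 + 310 = 58901/190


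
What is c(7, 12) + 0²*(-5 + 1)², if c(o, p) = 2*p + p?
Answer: 36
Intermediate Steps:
c(o, p) = 3*p
c(7, 12) + 0²*(-5 + 1)² = 3*12 + 0²*(-5 + 1)² = 36 + 0*(-4)² = 36 + 0*16 = 36 + 0 = 36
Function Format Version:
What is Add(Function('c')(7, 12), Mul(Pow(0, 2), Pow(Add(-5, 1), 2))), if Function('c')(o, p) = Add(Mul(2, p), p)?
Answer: 36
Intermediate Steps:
Function('c')(o, p) = Mul(3, p)
Add(Function('c')(7, 12), Mul(Pow(0, 2), Pow(Add(-5, 1), 2))) = Add(Mul(3, 12), Mul(Pow(0, 2), Pow(Add(-5, 1), 2))) = Add(36, Mul(0, Pow(-4, 2))) = Add(36, Mul(0, 16)) = Add(36, 0) = 36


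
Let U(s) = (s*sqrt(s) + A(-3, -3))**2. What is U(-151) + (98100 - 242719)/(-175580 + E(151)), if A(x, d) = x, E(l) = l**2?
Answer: -30941711247/8987 + 906*I*sqrt(151) ≈ -3.4429e+6 + 11133.0*I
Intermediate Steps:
U(s) = (-3 + s**(3/2))**2 (U(s) = (s*sqrt(s) - 3)**2 = (s**(3/2) - 3)**2 = (-3 + s**(3/2))**2)
U(-151) + (98100 - 242719)/(-175580 + E(151)) = (-3 + (-151)**(3/2))**2 + (98100 - 242719)/(-175580 + 151**2) = (-3 - 151*I*sqrt(151))**2 - 144619/(-175580 + 22801) = (-3 - 151*I*sqrt(151))**2 - 144619/(-152779) = (-3 - 151*I*sqrt(151))**2 - 144619*(-1/152779) = (-3 - 151*I*sqrt(151))**2 + 8507/8987 = 8507/8987 + (-3 - 151*I*sqrt(151))**2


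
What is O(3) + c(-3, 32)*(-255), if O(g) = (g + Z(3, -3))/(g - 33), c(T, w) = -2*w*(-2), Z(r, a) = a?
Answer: -32640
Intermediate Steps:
c(T, w) = 4*w
O(g) = (-3 + g)/(-33 + g) (O(g) = (g - 3)/(g - 33) = (-3 + g)/(-33 + g))
O(3) + c(-3, 32)*(-255) = (-3 + 3)/(-33 + 3) + (4*32)*(-255) = 0/(-30) + 128*(-255) = -1/30*0 - 32640 = 0 - 32640 = -32640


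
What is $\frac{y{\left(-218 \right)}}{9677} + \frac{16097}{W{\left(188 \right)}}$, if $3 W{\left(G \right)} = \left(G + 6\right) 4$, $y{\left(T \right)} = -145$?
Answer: $\frac{467199487}{7509352} \approx 62.216$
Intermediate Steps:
$W{\left(G \right)} = 8 + \frac{4 G}{3}$ ($W{\left(G \right)} = \frac{\left(G + 6\right) 4}{3} = \frac{\left(6 + G\right) 4}{3} = \frac{24 + 4 G}{3} = 8 + \frac{4 G}{3}$)
$\frac{y{\left(-218 \right)}}{9677} + \frac{16097}{W{\left(188 \right)}} = - \frac{145}{9677} + \frac{16097}{8 + \frac{4}{3} \cdot 188} = \left(-145\right) \frac{1}{9677} + \frac{16097}{8 + \frac{752}{3}} = - \frac{145}{9677} + \frac{16097}{\frac{776}{3}} = - \frac{145}{9677} + 16097 \cdot \frac{3}{776} = - \frac{145}{9677} + \frac{48291}{776} = \frac{467199487}{7509352}$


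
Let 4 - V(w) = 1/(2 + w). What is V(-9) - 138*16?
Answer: -15427/7 ≈ -2203.9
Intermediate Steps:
V(w) = 4 - 1/(2 + w)
V(-9) - 138*16 = (7 + 4*(-9))/(2 - 9) - 138*16 = (7 - 36)/(-7) - 2208 = -1/7*(-29) - 2208 = 29/7 - 2208 = -15427/7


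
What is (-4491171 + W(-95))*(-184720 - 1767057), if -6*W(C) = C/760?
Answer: 420756682569839/48 ≈ 8.7658e+12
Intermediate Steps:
W(C) = -C/4560 (W(C) = -C/(6*760) = -C/4560)
(-4491171 + W(-95))*(-184720 - 1767057) = (-4491171 - 1/4560*(-95))*(-184720 - 1767057) = (-4491171 + 1/48)*(-1951777) = -215576207/48*(-1951777) = 420756682569839/48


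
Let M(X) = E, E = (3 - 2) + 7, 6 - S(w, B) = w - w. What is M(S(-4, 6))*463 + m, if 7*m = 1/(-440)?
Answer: 11408319/3080 ≈ 3704.0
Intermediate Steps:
S(w, B) = 6 (S(w, B) = 6 - (w - w) = 6 - 1*0 = 6 + 0 = 6)
m = -1/3080 (m = (⅐)/(-440) = (⅐)*(-1/440) = -1/3080 ≈ -0.00032468)
E = 8 (E = 1 + 7 = 8)
M(X) = 8
M(S(-4, 6))*463 + m = 8*463 - 1/3080 = 3704 - 1/3080 = 11408319/3080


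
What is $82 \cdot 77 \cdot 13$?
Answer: $82082$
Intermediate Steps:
$82 \cdot 77 \cdot 13 = 6314 \cdot 13 = 82082$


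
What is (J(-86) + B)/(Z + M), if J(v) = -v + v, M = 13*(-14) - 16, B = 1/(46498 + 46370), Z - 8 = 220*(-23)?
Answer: -1/487557000 ≈ -2.0510e-9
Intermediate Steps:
Z = -5052 (Z = 8 + 220*(-23) = 8 - 5060 = -5052)
B = 1/92868 ≈ 1.0768e-5
M = -198 (M = -182 - 16 = -198)
J(v) = 0
(J(-86) + B)/(Z + M) = (0 + 1/92868)/(-5052 - 198) = (1/92868)/(-5250) = (1/92868)*(-1/5250) = -1/487557000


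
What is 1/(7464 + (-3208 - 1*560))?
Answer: 1/3696 ≈ 0.00027056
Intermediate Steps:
1/(7464 + (-3208 - 1*560)) = 1/(7464 + (-3208 - 560)) = 1/(7464 - 3768) = 1/3696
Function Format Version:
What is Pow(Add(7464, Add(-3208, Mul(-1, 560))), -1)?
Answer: Rational(1, 3696) ≈ 0.00027056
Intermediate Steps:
Pow(Add(7464, Add(-3208, Mul(-1, 560))), -1) = Pow(Add(7464, Add(-3208, -560)), -1) = Pow(Add(7464, -3768), -1) = Pow(3696, -1) = Rational(1, 3696)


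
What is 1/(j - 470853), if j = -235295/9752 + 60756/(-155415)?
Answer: -505202360/237888433768059 ≈ -2.1237e-6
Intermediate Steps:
j = -12386954979/505202360 (j = -235295*1/9752 + 60756*(-1/155415) = -235295/9752 - 20252/51805 = -12386954979/505202360 ≈ -24.519)
1/(j - 470853) = 1/(-12386954979/505202360 - 470853) = 1/(-237888433768059/505202360) = -505202360/237888433768059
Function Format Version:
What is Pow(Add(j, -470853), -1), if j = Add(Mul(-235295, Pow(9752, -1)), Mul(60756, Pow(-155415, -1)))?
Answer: Rational(-505202360, 237888433768059) ≈ -2.1237e-6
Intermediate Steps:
j = Rational(-12386954979, 505202360) (j = Add(Mul(-235295, Rational(1, 9752)), Mul(60756, Rational(-1, 155415))) = Add(Rational(-235295, 9752), Rational(-20252, 51805)) = Rational(-12386954979, 505202360) ≈ -24.519)
Pow(Add(j, -470853), -1) = Pow(Add(Rational(-12386954979, 505202360), -470853), -1) = Pow(Rational(-237888433768059, 505202360), -1) = Rational(-505202360, 237888433768059)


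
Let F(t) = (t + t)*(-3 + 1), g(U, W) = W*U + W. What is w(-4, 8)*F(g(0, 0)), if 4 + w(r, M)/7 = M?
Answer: 0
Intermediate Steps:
w(r, M) = -28 + 7*M
g(U, W) = W + U*W (g(U, W) = U*W + W = W + U*W)
F(t) = -4*t (F(t) = (2*t)*(-2) = -4*t)
w(-4, 8)*F(g(0, 0)) = (-28 + 7*8)*(-0*(1 + 0)) = (-28 + 56)*(-0) = 28*(-4*0) = 28*0 = 0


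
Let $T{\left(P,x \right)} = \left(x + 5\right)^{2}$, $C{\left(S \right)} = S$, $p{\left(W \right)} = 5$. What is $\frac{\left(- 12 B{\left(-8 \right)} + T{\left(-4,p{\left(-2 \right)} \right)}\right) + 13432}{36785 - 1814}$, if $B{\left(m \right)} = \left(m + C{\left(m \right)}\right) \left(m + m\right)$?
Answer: $\frac{10460}{34971} \approx 0.29911$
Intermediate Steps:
$T{\left(P,x \right)} = \left(5 + x\right)^{2}$
$B{\left(m \right)} = 4 m^{2}$ ($B{\left(m \right)} = \left(m + m\right) \left(m + m\right) = 2 m 2 m = 4 m^{2}$)
$\frac{\left(- 12 B{\left(-8 \right)} + T{\left(-4,p{\left(-2 \right)} \right)}\right) + 13432}{36785 - 1814} = \frac{\left(- 12 \cdot 4 \left(-8\right)^{2} + \left(5 + 5\right)^{2}\right) + 13432}{36785 - 1814} = \frac{\left(- 12 \cdot 4 \cdot 64 + 10^{2}\right) + 13432}{34971} = \left(\left(\left(-12\right) 256 + 100\right) + 13432\right) \frac{1}{34971} = \left(\left(-3072 + 100\right) + 13432\right) \frac{1}{34971} = \left(-2972 + 13432\right) \frac{1}{34971} = 10460 \cdot \frac{1}{34971} = \frac{10460}{34971}$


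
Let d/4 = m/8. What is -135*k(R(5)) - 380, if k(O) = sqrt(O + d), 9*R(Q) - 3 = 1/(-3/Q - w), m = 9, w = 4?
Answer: -380 - 45*sqrt(91586)/46 ≈ -676.05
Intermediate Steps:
R(Q) = 1/3 + 1/(9*(-4 - 3/Q)) (R(Q) = 1/3 + 1/(9*(-3/Q - 1*4)) = 1/3 + 1/(9*(-3/Q - 4)) = 1/3 + 1/(9*(-4 - 3/Q)))
d = 9/2 (d = 4*(9/8) = 9/2 ≈ 4.5000)
k(O) = sqrt(9/2 + O) (k(O) = sqrt(O + 9/2) = sqrt(9/2 + O))
-135*k(R(5)) - 380 = -135*sqrt(18 + 4*((9 + 11*5)/(9*(3 + 4*5))))/2 - 380 = -135*sqrt(18 + 4*((9 + 55)/(9*(3 + 20))))/2 - 380 = -135*sqrt(18 + 4*((1/9)*64/23))/2 - 380 = -135*sqrt(18 + 4*((1/9)*(1/23)*64))/2 - 380 = -135*sqrt(18 + 4*(64/207))/2 - 380 = -135*sqrt(18 + 256/207)/2 - 380 = -135*sqrt(3982/207)/2 - 380 = -135*sqrt(91586)/69/2 - 380 = -45*sqrt(91586)/46 - 380 = -380 - 45*sqrt(91586)/46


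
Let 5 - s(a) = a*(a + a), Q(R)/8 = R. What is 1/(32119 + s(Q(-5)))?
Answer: 1/28924 ≈ 3.4573e-5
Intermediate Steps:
Q(R) = 8*R
s(a) = 5 - 2*a² (s(a) = 5 - a*(a + a) = 5 - a*2*a = 5 - 2*a²)
1/(32119 + s(Q(-5))) = 1/(32119 + (5 - 2*(8*(-5))²)) = 1/(32119 + (5 - 2*(-40)²)) = 1/(32119 + (5 - 2*1600)) = 1/(32119 + (5 - 3200)) = 1/(32119 - 3195) = 1/28924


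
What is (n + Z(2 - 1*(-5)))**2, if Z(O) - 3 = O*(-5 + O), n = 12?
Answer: 841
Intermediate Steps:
Z(O) = 3 + O*(-5 + O)
(n + Z(2 - 1*(-5)))**2 = (12 + (3 + (2 - 1*(-5))**2 - 5*(2 - 1*(-5))))**2 = (12 + (3 + (2 + 5)**2 - 5*(2 + 5)))**2 = (12 + (3 + 7**2 - 5*7))**2 = (12 + (3 + 49 - 35))**2 = (12 + 17)**2 = 29**2 = 841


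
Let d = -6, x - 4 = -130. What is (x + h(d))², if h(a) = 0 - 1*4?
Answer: 16900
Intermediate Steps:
x = -126 (x = 4 - 130 = -126)
h(a) = -4 (h(a) = 0 - 4 = -4)
(x + h(d))² = (-126 - 4)² = (-130)² = 16900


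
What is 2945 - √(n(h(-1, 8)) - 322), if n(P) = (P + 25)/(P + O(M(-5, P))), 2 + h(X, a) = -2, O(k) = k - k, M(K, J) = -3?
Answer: 2945 - I*√1309/2 ≈ 2945.0 - 18.09*I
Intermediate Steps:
O(k) = 0
h(X, a) = -4 (h(X, a) = -2 - 2 = -4)
n(P) = (25 + P)/P (n(P) = (P + 25)/(P + 0) = (25 + P)/P)
2945 - √(n(h(-1, 8)) - 322) = 2945 - √((25 - 4)/(-4) - 322) = 2945 - √(-¼*21 - 322) = 2945 - √(-21/4 - 322) = 2945 - √(-1309/4) = 2945 - I*√1309/2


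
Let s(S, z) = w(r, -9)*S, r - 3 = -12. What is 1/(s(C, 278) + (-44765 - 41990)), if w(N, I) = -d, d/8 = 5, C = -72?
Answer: -1/83875 ≈ -1.1923e-5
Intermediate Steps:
r = -9 (r = 3 - 12 = -9)
d = 40 (d = 8*5 = 40)
w(N, I) = -40 (w(N, I) = -1*40 = -40)
s(S, z) = -40*S
1/(s(C, 278) + (-44765 - 41990)) = 1/(-40*(-72) + (-44765 - 41990)) = 1/(2880 - 86755) = 1/(-83875) = -1/83875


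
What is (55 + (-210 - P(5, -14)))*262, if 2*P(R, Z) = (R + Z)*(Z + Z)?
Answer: -73622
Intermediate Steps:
P(R, Z) = Z*(R + Z) (P(R, Z) = ((R + Z)*(Z + Z))/2 = ((R + Z)*(2*Z))/2 = (2*Z*(R + Z))/2 = Z*(R + Z))
(55 + (-210 - P(5, -14)))*262 = (55 + (-210 - (-14)*(5 - 14)))*262 = (55 + (-210 - (-14)*(-9)))*262 = (55 + (-210 - 1*126))*262 = (55 + (-210 - 126))*262 = (55 - 336)*262 = -281*262 = -73622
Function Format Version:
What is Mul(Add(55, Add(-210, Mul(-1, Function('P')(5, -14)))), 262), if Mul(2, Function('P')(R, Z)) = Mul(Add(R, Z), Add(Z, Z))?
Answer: -73622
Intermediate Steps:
Function('P')(R, Z) = Mul(Z, Add(R, Z)) (Function('P')(R, Z) = Mul(Rational(1, 2), Mul(Add(R, Z), Add(Z, Z))) = Mul(Rational(1, 2), Mul(Add(R, Z), Mul(2, Z))) = Mul(Rational(1, 2), Mul(2, Z, Add(R, Z))) = Mul(Z, Add(R, Z)))
Mul(Add(55, Add(-210, Mul(-1, Function('P')(5, -14)))), 262) = Mul(Add(55, Add(-210, Mul(-1, Mul(-14, Add(5, -14))))), 262) = Mul(Add(55, Add(-210, Mul(-1, Mul(-14, -9)))), 262) = Mul(Add(55, Add(-210, Mul(-1, 126))), 262) = Mul(Add(55, Add(-210, -126)), 262) = Mul(Add(55, -336), 262) = Mul(-281, 262) = -73622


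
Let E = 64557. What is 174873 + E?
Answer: 239430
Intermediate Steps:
174873 + E = 174873 + 64557 = 239430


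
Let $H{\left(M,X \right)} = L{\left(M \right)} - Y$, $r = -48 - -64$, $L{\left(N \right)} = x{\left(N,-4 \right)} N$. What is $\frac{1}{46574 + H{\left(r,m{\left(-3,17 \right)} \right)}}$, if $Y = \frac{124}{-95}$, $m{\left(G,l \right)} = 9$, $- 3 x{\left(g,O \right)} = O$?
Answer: $\frac{285}{13280042} \approx 2.1461 \cdot 10^{-5}$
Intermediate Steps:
$x{\left(g,O \right)} = - \frac{O}{3}$
$Y = - \frac{124}{95}$ ($Y = 124 \left(- \frac{1}{95}\right) = - \frac{124}{95} \approx -1.3053$)
$L{\left(N \right)} = \frac{4 N}{3}$ ($L{\left(N \right)} = \left(- \frac{1}{3}\right) \left(-4\right) N = \frac{4 N}{3}$)
$r = 16$ ($r = -48 + 64 = 16$)
$H{\left(M,X \right)} = \frac{124}{95} + \frac{4 M}{3}$ ($H{\left(M,X \right)} = \frac{4 M}{3} - - \frac{124}{95} = \frac{4 M}{3} + \frac{124}{95} = \frac{124}{95} + \frac{4 M}{3}$)
$\frac{1}{46574 + H{\left(r,m{\left(-3,17 \right)} \right)}} = \frac{1}{46574 + \left(\frac{124}{95} + \frac{4}{3} \cdot 16\right)} = \frac{1}{46574 + \left(\frac{124}{95} + \frac{64}{3}\right)} = \frac{1}{46574 + \frac{6452}{285}} = \frac{1}{\frac{13280042}{285}} = \frac{285}{13280042}$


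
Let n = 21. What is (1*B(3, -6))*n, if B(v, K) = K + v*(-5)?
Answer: -441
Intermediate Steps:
B(v, K) = K - 5*v
(1*B(3, -6))*n = (1*(-6 - 5*3))*21 = (1*(-6 - 15))*21 = (1*(-21))*21 = -21*21 = -441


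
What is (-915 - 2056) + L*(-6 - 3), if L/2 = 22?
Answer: -3367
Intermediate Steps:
L = 44 (L = 2*22 = 44)
(-915 - 2056) + L*(-6 - 3) = (-915 - 2056) + 44*(-6 - 3) = -2971 + 44*(-9) = -2971 - 396 = -3367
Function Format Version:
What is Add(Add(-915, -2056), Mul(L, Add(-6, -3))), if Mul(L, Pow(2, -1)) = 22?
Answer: -3367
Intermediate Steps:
L = 44 (L = Mul(2, 22) = 44)
Add(Add(-915, -2056), Mul(L, Add(-6, -3))) = Add(Add(-915, -2056), Mul(44, Add(-6, -3))) = Add(-2971, Mul(44, -9)) = Add(-2971, -396) = -3367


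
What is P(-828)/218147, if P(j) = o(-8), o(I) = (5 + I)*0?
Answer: 0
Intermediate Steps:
o(I) = 0
P(j) = 0
P(-828)/218147 = 0/218147 = 0*(1/218147) = 0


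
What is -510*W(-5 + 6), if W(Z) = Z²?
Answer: -510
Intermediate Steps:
-510*W(-5 + 6) = -510*(-5 + 6)² = -510*1² = -510*1 = -510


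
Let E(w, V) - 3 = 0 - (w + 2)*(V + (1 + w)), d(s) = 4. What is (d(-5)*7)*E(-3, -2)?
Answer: -28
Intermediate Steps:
E(w, V) = 3 - (2 + w)*(1 + V + w) (E(w, V) = 3 + (0 - (w + 2)*(V + (1 + w))) = 3 + (0 - (2 + w)*(1 + V + w)) = 3 - (2 + w)*(1 + V + w))
(d(-5)*7)*E(-3, -2) = (4*7)*(1 - 1*(-3)**2 - 3*(-3) - 2*(-2) - 1*(-2)*(-3)) = 28*(1 - 1*9 + 9 + 4 - 6) = 28*(1 - 9 + 9 + 4 - 6) = 28*(-1) = -28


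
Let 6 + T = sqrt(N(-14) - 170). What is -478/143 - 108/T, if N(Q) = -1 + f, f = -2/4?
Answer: -13042/59345 + 756*I*sqrt(14)/415 ≈ -0.21977 + 6.8161*I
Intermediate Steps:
f = -1/2 (f = -2*1/4 = -1/2 ≈ -0.50000)
N(Q) = -3/2 (N(Q) = -1 - 1/2 = -3/2)
T = -6 + 7*I*sqrt(14)/2 (T = -6 + sqrt(-3/2 - 170) = -6 + sqrt(-343/2) = -6 + 7*I*sqrt(14)/2 ≈ -6.0 + 13.096*I)
-478/143 - 108/T = -478/143 - 108/(-6 + 7*I*sqrt(14)/2)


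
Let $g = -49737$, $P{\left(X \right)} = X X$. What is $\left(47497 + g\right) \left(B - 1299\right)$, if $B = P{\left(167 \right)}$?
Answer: $-59561600$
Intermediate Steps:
$P{\left(X \right)} = X^{2}$
$B = 27889$ ($B = 167^{2} = 27889$)
$\left(47497 + g\right) \left(B - 1299\right) = \left(47497 - 49737\right) \left(27889 - 1299\right) = \left(-2240\right) 26590 = -59561600$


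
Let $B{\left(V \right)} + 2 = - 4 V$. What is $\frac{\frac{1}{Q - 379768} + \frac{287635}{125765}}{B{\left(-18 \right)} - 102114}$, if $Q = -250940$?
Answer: $- \frac{36282713963}{1618846253774256} \approx -2.2413 \cdot 10^{-5}$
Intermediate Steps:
$B{\left(V \right)} = -2 - 4 V$
$\frac{\frac{1}{Q - 379768} + \frac{287635}{125765}}{B{\left(-18 \right)} - 102114} = \frac{\frac{1}{-250940 - 379768} + \frac{287635}{125765}}{\left(-2 - -72\right) - 102114} = \frac{\frac{1}{-630708} + 287635 \cdot \frac{1}{125765}}{\left(-2 + 72\right) - 102114} = \frac{- \frac{1}{630708} + \frac{57527}{25153}}{70 - 102114} = \frac{36282713963}{15864198324 \left(-102044\right)} = \frac{36282713963}{15864198324} \left(- \frac{1}{102044}\right) = - \frac{36282713963}{1618846253774256}$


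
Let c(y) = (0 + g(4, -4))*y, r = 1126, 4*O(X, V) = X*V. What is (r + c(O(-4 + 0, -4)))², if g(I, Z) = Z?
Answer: 1232100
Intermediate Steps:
O(X, V) = V*X/4 (O(X, V) = (X*V)/4 = (V*X)/4 = V*X/4)
c(y) = -4*y (c(y) = (0 - 4)*y = -4*y)
(r + c(O(-4 + 0, -4)))² = (1126 - (-4)*(-4 + 0))² = (1126 - (-4)*(-4))² = (1126 - 4*4)² = (1126 - 16)² = 1110² = 1232100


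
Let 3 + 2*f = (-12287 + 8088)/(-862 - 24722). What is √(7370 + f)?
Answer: √7134673794/984 ≈ 85.840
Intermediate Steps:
f = -5581/3936 (f = -3/2 + ((-12287 + 8088)/(-862 - 24722))/2 = -3/2 + (-4199/(-25584))/2 = -3/2 + (-4199*(-1/25584))/2 = -3/2 + (½)*(323/1968) = -3/2 + 323/3936 = -5581/3936 ≈ -1.4179)
√(7370 + f) = √(7370 - 5581/3936) = √(29002739/3936) = √7134673794/984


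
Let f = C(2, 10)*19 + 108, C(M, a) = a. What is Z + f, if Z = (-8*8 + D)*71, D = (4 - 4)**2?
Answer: -4246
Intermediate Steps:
D = 0 (D = 0**2 = 0)
f = 298 (f = 10*19 + 108 = 190 + 108 = 298)
Z = -4544 (Z = (-8*8 + 0)*71 = (-64 + 0)*71 = -64*71 = -4544)
Z + f = -4544 + 298 = -4246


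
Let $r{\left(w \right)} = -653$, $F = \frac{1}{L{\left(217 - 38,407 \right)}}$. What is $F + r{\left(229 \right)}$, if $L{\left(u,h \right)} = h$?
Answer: $- \frac{265770}{407} \approx -653.0$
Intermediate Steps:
$F = \frac{1}{407} \approx 0.002457$
$F + r{\left(229 \right)} = \frac{1}{407} - 653 = - \frac{265770}{407}$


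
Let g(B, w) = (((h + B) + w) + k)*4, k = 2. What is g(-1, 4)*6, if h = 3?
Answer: 192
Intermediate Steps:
g(B, w) = 20 + 4*B + 4*w (g(B, w) = (((3 + B) + w) + 2)*4 = ((3 + B + w) + 2)*4 = (5 + B + w)*4 = 20 + 4*B + 4*w)
g(-1, 4)*6 = (20 + 4*(-1) + 4*4)*6 = (20 - 4 + 16)*6 = 32*6 = 192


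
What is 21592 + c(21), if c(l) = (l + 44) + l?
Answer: 21678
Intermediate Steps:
c(l) = 44 + 2*l (c(l) = (44 + l) + l = 44 + 2*l)
21592 + c(21) = 21592 + (44 + 2*21) = 21592 + (44 + 42) = 21592 + 86 = 21678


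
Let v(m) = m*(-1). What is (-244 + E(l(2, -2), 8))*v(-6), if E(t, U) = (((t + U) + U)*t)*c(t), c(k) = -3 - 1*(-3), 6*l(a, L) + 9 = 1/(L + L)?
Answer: -1464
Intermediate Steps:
v(m) = -m
l(a, L) = -3/2 + 1/(12*L) (l(a, L) = -3/2 + 1/(6*(L + L)) = -3/2 + 1/(6*((2*L))) = -3/2 + (1/(2*L))/6 = -3/2 + 1/(12*L))
c(k) = 0 (c(k) = -3 + 3 = 0)
E(t, U) = 0 (E(t, U) = (((t + U) + U)*t)*0 = (((U + t) + U)*t)*0 = ((t + 2*U)*t)*0 = (t*(t + 2*U))*0 = 0)
(-244 + E(l(2, -2), 8))*v(-6) = (-244 + 0)*(-1*(-6)) = -244*6 = -1464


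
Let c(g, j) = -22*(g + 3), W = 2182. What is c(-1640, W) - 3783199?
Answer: -3747185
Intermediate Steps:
c(g, j) = -66 - 22*g (c(g, j) = -22*(3 + g) = -66 - 22*g)
c(-1640, W) - 3783199 = (-66 - 22*(-1640)) - 3783199 = (-66 + 36080) - 3783199 = 36014 - 3783199 = -3747185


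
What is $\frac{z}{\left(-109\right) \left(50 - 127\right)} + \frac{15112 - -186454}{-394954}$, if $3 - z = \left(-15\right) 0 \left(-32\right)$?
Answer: $- \frac{120754184}{236774923} \approx -0.51$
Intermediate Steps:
$z = 3$ ($z = 3 - \left(-15\right) 0 \left(-32\right) = 3 - 0 \left(-32\right) = 3 - 0 = 3 + 0 = 3$)
$\frac{z}{\left(-109\right) \left(50 - 127\right)} + \frac{15112 - -186454}{-394954} = \frac{3}{\left(-109\right) \left(50 - 127\right)} + \frac{15112 - -186454}{-394954} = \frac{3}{\left(-109\right) \left(-77\right)} + \left(15112 + 186454\right) \left(- \frac{1}{394954}\right) = \frac{3}{8393} + 201566 \left(- \frac{1}{394954}\right) = 3 \cdot \frac{1}{8393} - \frac{100783}{197477} = \frac{3}{8393} - \frac{100783}{197477} = - \frac{120754184}{236774923}$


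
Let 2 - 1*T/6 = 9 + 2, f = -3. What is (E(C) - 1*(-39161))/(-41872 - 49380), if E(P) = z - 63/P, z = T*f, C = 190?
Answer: -7471307/17337880 ≈ -0.43092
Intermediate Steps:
T = -54 (T = 12 - 6*(9 + 2) = 12 - 6*11 = 12 - 66 = -54)
z = 162 (z = -54*(-3) = 162)
E(P) = 162 - 63/P
(E(C) - 1*(-39161))/(-41872 - 49380) = ((162 - 63/190) - 1*(-39161))/(-41872 - 49380) = ((162 - 63*1/190) + 39161)/(-91252) = ((162 - 63/190) + 39161)*(-1/91252) = (30717/190 + 39161)*(-1/91252) = (7471307/190)*(-1/91252) = -7471307/17337880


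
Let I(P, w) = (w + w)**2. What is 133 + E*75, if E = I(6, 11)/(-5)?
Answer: -7127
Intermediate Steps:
I(P, w) = 4*w**2 (I(P, w) = (2*w)**2 = 4*w**2)
E = -484/5 (E = (4*11**2)/(-5) = (4*121)*(-1/5) = 484*(-1/5) = -484/5 ≈ -96.800)
133 + E*75 = 133 - 484/5*75 = 133 - 7260 = -7127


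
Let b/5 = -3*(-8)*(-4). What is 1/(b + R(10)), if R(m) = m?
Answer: -1/470 ≈ -0.0021277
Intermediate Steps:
b = -480 (b = 5*(-3*(-8)*(-4)) = 5*(24*(-4)) = 5*(-96) = -480)
1/(b + R(10)) = 1/(-480 + 10) = 1/(-470) = -1/470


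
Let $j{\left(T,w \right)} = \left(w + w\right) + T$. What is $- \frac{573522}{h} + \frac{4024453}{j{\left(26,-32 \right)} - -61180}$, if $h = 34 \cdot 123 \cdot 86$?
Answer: $\frac{58847345343}{916243441} \approx 64.227$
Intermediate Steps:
$j{\left(T,w \right)} = T + 2 w$ ($j{\left(T,w \right)} = 2 w + T = T + 2 w$)
$h = 359652$ ($h = 4182 \cdot 86 = 359652$)
$- \frac{573522}{h} + \frac{4024453}{j{\left(26,-32 \right)} - -61180} = - \frac{573522}{359652} + \frac{4024453}{\left(26 + 2 \left(-32\right)\right) - -61180} = \left(-573522\right) \frac{1}{359652} + \frac{4024453}{\left(26 - 64\right) + 61180} = - \frac{95587}{59942} + \frac{4024453}{-38 + 61180} = - \frac{95587}{59942} + \frac{4024453}{61142} = \frac{58847345343}{916243441}$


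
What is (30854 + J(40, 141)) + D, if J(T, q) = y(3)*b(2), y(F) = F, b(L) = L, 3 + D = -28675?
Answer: 2182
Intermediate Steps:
D = -28678 (D = -3 - 28675 = -28678)
J(T, q) = 6 (J(T, q) = 3*2 = 6)
(30854 + J(40, 141)) + D = (30854 + 6) - 28678 = 30860 - 28678 = 2182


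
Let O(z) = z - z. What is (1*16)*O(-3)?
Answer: 0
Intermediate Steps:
O(z) = 0
(1*16)*O(-3) = (1*16)*0 = 16*0 = 0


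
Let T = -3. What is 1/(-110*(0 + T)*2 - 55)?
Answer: 1/605 ≈ 0.0016529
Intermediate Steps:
1/(-110*(0 + T)*2 - 55) = 1/(-110*(0 - 3)*2 - 55) = 1/(-(-330)*2 - 55) = 1/(-110*(-6) - 55) = 1/(660 - 55) = 1/605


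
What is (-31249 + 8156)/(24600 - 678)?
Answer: -23093/23922 ≈ -0.96535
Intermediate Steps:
(-31249 + 8156)/(24600 - 678) = -23093/23922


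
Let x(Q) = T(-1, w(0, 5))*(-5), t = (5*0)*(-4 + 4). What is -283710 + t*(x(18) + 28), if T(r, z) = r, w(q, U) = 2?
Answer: -283710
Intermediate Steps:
t = 0 (t = 0*0 = 0)
x(Q) = 5 (x(Q) = -1*(-5) = 5)
-283710 + t*(x(18) + 28) = -283710 + 0*(5 + 28) = -283710 + 0*33 = -283710 + 0 = -283710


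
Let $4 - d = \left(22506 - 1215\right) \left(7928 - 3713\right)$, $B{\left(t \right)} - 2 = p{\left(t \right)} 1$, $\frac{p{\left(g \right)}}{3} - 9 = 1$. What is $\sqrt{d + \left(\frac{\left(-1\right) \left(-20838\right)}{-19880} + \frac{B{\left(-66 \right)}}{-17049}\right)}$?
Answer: $\frac{i \sqrt{644323874237784123873315}}{84733530} \approx 9473.2 i$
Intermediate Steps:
$p{\left(g \right)} = 30$ ($p{\left(g \right)} = 27 + 3 \cdot 1 = 27 + 3 = 30$)
$B{\left(t \right)} = 32$ ($B{\left(t \right)} = 2 + 30 \cdot 1 = 2 + 30 = 32$)
$d = -89741561$ ($d = 4 - \left(22506 - 1215\right) \left(7928 - 3713\right) = 4 - 21291 \cdot 4215 = 4 - 89741565 = -89741561$)
$\sqrt{d + \left(\frac{\left(-1\right) \left(-20838\right)}{-19880} + \frac{B{\left(-66 \right)}}{-17049}\right)} = \sqrt{-89741561 + \left(\frac{\left(-1\right) \left(-20838\right)}{-19880} + \frac{32}{-17049}\right)} = \sqrt{-89741561 + \left(20838 \left(- \frac{1}{19880}\right) + 32 \left(- \frac{1}{17049}\right)\right)} = \sqrt{-89741561 - \frac{177951611}{169467060}} = \sqrt{- \frac{15208238680432271}{169467060}} = \frac{i \sqrt{644323874237784123873315}}{84733530}$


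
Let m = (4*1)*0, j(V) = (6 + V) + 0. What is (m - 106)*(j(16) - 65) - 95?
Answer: 4463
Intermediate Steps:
j(V) = 6 + V
m = 0 (m = 4*0 = 0)
(m - 106)*(j(16) - 65) - 95 = (0 - 106)*((6 + 16) - 65) - 95 = -106*(22 - 65) - 95 = -106*(-43) - 95 = 4558 - 95 = 4463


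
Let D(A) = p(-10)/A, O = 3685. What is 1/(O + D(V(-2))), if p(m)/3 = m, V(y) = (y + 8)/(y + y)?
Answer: 1/3705 ≈ 0.00026991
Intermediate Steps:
V(y) = (8 + y)/(2*y) (V(y) = (8 + y)/((2*y)) = (8 + y)*(1/(2*y)) = (8 + y)/(2*y))
p(m) = 3*m
D(A) = -30/A (D(A) = (3*(-10))/A = -30/A)
1/(O + D(V(-2))) = 1/(3685 - 30*(-4/(8 - 2))) = 1/(3685 - 30/((½)*(-½)*6)) = 1/(3685 - 30/(-3/2)) = 1/(3685 - 30*(-⅔)) = 1/(3685 + 20) = 1/3705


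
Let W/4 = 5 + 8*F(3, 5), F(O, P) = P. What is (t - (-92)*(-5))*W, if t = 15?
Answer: -80100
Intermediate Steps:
W = 180 (W = 4*(5 + 8*5) = 4*(5 + 40) = 4*45 = 180)
(t - (-92)*(-5))*W = (15 - (-92)*(-5))*180 = (15 - 23*20)*180 = (15 - 460)*180 = -445*180 = -80100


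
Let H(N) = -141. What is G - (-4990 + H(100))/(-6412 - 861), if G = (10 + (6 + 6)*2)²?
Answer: 1200351/1039 ≈ 1155.3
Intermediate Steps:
G = 1156 (G = (10 + 12*2)² = (10 + 24)² = 34² = 1156)
G - (-4990 + H(100))/(-6412 - 861) = 1156 - (-4990 - 141)/(-6412 - 861) = 1156 - (-5131)/(-7273) = 1156 - (-5131)*(-1)/7273 = 1156 - 1*733/1039 = 1156 - 733/1039 = 1200351/1039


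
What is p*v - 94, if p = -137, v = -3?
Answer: 317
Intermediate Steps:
p*v - 94 = -137*(-3) - 94 = 411 - 94 = 317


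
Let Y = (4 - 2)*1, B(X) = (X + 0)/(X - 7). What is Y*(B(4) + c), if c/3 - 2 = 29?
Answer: 550/3 ≈ 183.33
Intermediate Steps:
c = 93 (c = 6 + 3*29 = 6 + 87 = 93)
B(X) = X/(-7 + X)
Y = 2 (Y = 2*1 = 2)
Y*(B(4) + c) = 2*(4/(-7 + 4) + 93) = 2*(4/(-3) + 93) = 2*(4*(-⅓) + 93) = 2*(-4/3 + 93) = 2*(275/3) = 550/3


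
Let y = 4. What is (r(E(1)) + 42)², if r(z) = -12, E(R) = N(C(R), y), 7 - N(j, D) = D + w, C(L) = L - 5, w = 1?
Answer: 900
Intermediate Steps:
C(L) = -5 + L
N(j, D) = 6 - D (N(j, D) = 7 - (D + 1) = 7 - (1 + D) = 7 + (-1 - D) = 6 - D)
E(R) = 2 (E(R) = 6 - 1*4 = 6 - 4 = 2)
(r(E(1)) + 42)² = (-12 + 42)² = 30² = 900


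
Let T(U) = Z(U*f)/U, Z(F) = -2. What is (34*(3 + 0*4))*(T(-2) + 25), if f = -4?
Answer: 2652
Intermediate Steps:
T(U) = -2/U
(34*(3 + 0*4))*(T(-2) + 25) = (34*(3 + 0*4))*(-2/(-2) + 25) = (34*(3 + 0))*(-2*(-½) + 25) = (34*3)*(1 + 25) = 102*26 = 2652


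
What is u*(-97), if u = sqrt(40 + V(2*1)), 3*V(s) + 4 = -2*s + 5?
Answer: -97*sqrt(39) ≈ -605.76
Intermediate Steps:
V(s) = 1/3 - 2*s/3 (V(s) = -4/3 + (-2*s + 5)/3 = -4/3 + (5 - 2*s)/3 = -4/3 + (5/3 - 2*s/3) = 1/3 - 2*s/3)
u = sqrt(39) (u = sqrt(40 + (1/3 - 4/3)) = sqrt(40 - 1) = sqrt(39) ≈ 6.2450)
u*(-97) = sqrt(39)*(-97) = -97*sqrt(39)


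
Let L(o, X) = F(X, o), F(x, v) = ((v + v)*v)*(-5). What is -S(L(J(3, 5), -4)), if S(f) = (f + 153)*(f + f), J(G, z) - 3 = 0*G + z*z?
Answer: -120532160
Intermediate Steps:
J(G, z) = 3 + z² (J(G, z) = 3 + (0*G + z*z) = 3 + (0 + z²) = 3 + z²)
F(x, v) = -10*v² (F(x, v) = ((2*v)*v)*(-5) = (2*v²)*(-5) = -10*v²)
L(o, X) = -10*o²
S(f) = 2*f*(153 + f) (S(f) = (153 + f)*(2*f) = 2*f*(153 + f))
-S(L(J(3, 5), -4)) = -2*(-10*(3 + 5²)²)*(153 - 10*(3 + 5²)²) = -2*(-10*(3 + 25)²)*(153 - 10*(3 + 25)²) = -2*(-10*28²)*(153 - 10*28²) = -2*(-10*784)*(153 - 10*784) = -2*(-7840)*(153 - 7840) = -2*(-7840)*(-7687) = -1*120532160 = -120532160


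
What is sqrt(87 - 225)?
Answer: I*sqrt(138) ≈ 11.747*I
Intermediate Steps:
sqrt(87 - 225) = sqrt(-138) = I*sqrt(138)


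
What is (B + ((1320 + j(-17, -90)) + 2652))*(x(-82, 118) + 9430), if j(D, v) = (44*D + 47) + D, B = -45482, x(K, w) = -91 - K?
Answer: -397829988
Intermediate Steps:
j(D, v) = 47 + 45*D (j(D, v) = (47 + 44*D) + D = 47 + 45*D)
(B + ((1320 + j(-17, -90)) + 2652))*(x(-82, 118) + 9430) = (-45482 + ((1320 + (47 + 45*(-17))) + 2652))*((-91 - 1*(-82)) + 9430) = (-45482 + ((1320 + (47 - 765)) + 2652))*((-91 + 82) + 9430) = (-45482 + ((1320 - 718) + 2652))*(-9 + 9430) = (-45482 + (602 + 2652))*9421 = (-45482 + 3254)*9421 = -42228*9421 = -397829988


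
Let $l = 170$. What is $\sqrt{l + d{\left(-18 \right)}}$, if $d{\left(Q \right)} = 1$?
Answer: $3 \sqrt{19} \approx 13.077$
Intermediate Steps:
$\sqrt{l + d{\left(-18 \right)}} = \sqrt{170 + 1} = \sqrt{171} = 3 \sqrt{19}$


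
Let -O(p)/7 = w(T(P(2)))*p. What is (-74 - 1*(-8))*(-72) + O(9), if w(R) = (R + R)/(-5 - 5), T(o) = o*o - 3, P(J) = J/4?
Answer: 94347/20 ≈ 4717.4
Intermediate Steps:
P(J) = J/4 (P(J) = J*(¼) = J/4)
T(o) = -3 + o² (T(o) = o² - 3 = -3 + o²)
w(R) = -R/5 (w(R) = (2*R)/(-10) = (2*R)*(-⅒) = -R/5)
O(p) = -77*p/20 (O(p) = -7*(-(-3 + ((¼)*2)²)/5)*p = -7*(-(-3 + (½)²)/5)*p = -7*(-(-3 + ¼)/5)*p = -7*(-⅕*(-11/4))*p = -77*p/20)
(-74 - 1*(-8))*(-72) + O(9) = (-74 - 1*(-8))*(-72) - 77/20*9 = (-74 + 8)*(-72) - 693/20 = -66*(-72) - 693/20 = 4752 - 693/20 = 94347/20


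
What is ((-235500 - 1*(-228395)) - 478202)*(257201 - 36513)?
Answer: -107101431216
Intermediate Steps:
((-235500 - 1*(-228395)) - 478202)*(257201 - 36513) = ((-235500 + 228395) - 478202)*220688 = (-7105 - 478202)*220688 = -485307*220688 = -107101431216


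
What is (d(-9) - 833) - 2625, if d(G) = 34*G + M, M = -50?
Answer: -3814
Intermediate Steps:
d(G) = -50 + 34*G (d(G) = 34*G - 50 = -50 + 34*G)
(d(-9) - 833) - 2625 = ((-50 + 34*(-9)) - 833) - 2625 = ((-50 - 306) - 833) - 2625 = (-356 - 833) - 2625 = -1189 - 2625 = -3814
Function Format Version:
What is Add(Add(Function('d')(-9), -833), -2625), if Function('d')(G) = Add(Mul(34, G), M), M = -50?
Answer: -3814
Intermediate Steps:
Function('d')(G) = Add(-50, Mul(34, G)) (Function('d')(G) = Add(Mul(34, G), -50) = Add(-50, Mul(34, G)))
Add(Add(Function('d')(-9), -833), -2625) = Add(Add(Add(-50, Mul(34, -9)), -833), -2625) = Add(Add(Add(-50, -306), -833), -2625) = Add(Add(-356, -833), -2625) = Add(-1189, -2625) = -3814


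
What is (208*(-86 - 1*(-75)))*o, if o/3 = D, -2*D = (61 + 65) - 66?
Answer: 205920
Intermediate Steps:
D = -30 (D = -((61 + 65) - 66)/2 = -(126 - 66)/2 = -1/2*60 = -30)
o = -90 (o = 3*(-30) = -90)
(208*(-86 - 1*(-75)))*o = (208*(-86 - 1*(-75)))*(-90) = (208*(-86 + 75))*(-90) = (208*(-11))*(-90) = -2288*(-90) = 205920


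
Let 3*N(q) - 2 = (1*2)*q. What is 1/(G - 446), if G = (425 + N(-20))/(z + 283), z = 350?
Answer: -1899/845717 ≈ -0.0022454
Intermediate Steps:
N(q) = 2/3 + 2*q/3 (N(q) = 2/3 + ((1*2)*q)/3 = 2/3 + (2*q)/3 = 2/3 + 2*q/3)
G = 1237/1899 (G = (425 + (2/3 + (2/3)*(-20)))/(350 + 283) = (425 + (2/3 - 40/3))/633 = (425 - 38/3)*(1/633) = (1237/3)*(1/633) = 1237/1899 ≈ 0.65140)
1/(G - 446) = 1/(1237/1899 - 446) = 1/(-845717/1899) = -1899/845717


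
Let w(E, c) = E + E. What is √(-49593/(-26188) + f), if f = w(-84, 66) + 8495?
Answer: √1428012450743/13094 ≈ 91.263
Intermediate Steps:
w(E, c) = 2*E
f = 8327 (f = 2*(-84) + 8495 = -168 + 8495 = 8327)
√(-49593/(-26188) + f) = √(-49593/(-26188) + 8327) = √(-49593*(-1/26188) + 8327) = √(49593/26188 + 8327) = √(218117069/26188) = √1428012450743/13094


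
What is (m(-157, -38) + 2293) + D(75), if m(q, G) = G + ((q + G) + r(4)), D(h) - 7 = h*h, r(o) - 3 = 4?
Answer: 7699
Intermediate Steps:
r(o) = 7 (r(o) = 3 + 4 = 7)
D(h) = 7 + h² (D(h) = 7 + h*h = 7 + h²)
m(q, G) = 7 + q + 2*G (m(q, G) = G + ((q + G) + 7) = G + ((G + q) + 7) = G + (7 + G + q) = 7 + q + 2*G)
(m(-157, -38) + 2293) + D(75) = ((7 - 157 + 2*(-38)) + 2293) + (7 + 75²) = ((7 - 157 - 76) + 2293) + (7 + 5625) = (-226 + 2293) + 5632 = 2067 + 5632 = 7699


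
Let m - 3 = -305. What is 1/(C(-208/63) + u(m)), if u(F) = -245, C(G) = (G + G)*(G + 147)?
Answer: -3969/4738453 ≈ -0.00083761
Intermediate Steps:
C(G) = 2*G*(147 + G) (C(G) = (2*G)*(147 + G) = 2*G*(147 + G))
m = -302 (m = 3 - 305 = -302)
1/(C(-208/63) + u(m)) = 1/(2*(-208/63)*(147 - 208/63) - 245) = 1/(2*(-208/63)*(9053/63) - 245) = 1/(-3766048/3969 - 245) = 1/(-4738453/3969) = -3969/4738453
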